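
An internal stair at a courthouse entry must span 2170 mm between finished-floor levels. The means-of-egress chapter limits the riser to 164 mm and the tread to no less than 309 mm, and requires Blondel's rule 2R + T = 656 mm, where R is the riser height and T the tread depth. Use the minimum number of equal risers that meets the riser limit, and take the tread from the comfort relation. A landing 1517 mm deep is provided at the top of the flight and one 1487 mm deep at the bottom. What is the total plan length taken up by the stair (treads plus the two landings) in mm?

2170 / 164 = 13.23, so 14 risers are needed.
Riser R = 2170 / 14 = 155 mm, within the 164 mm limit.
Tread T = 656 − 2 × 155 = 346 mm (≥ 309 mm).
14 risers give 13 treads; going = 13 × 346 = 4498 mm.
Add landings: 4498 + 1517 + 1487 = 7502 mm.

7502 mm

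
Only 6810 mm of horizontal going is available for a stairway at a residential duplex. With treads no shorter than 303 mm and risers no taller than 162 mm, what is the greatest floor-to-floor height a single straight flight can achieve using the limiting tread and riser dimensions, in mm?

Treads that fit: ⌊6810 / 303⌋ = 22.
Risers = treads + 1 = 23.
Maximum height = 23 × 162 = 3726 mm.

3726 mm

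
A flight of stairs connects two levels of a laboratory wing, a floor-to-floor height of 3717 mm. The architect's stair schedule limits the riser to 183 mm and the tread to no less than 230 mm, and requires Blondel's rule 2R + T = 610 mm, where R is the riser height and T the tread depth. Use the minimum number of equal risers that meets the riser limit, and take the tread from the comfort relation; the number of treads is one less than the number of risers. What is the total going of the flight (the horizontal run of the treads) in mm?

⌈3717/183⌉ = 21 risers.
Each riser is 3717/21 = 177 mm (≤ 183 mm).
T = 610 − 2·177 = 256 mm, which satisfies the 230 mm minimum.
Going = (21 − 1) × 256 = 5120 mm.

5120 mm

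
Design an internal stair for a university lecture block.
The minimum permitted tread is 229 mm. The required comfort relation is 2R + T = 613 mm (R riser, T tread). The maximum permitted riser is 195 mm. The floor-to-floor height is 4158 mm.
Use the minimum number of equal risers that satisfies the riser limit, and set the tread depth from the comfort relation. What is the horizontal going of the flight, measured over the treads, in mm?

4158 / 195 = 21.32, so 22 risers are needed.
R = 4158 ÷ 22 = 189 mm.
From 2R + T = 613: T = 613 − 378 = 235 mm.
22 risers give 21 treads; going = 21 × 235 = 4935 mm.

4935 mm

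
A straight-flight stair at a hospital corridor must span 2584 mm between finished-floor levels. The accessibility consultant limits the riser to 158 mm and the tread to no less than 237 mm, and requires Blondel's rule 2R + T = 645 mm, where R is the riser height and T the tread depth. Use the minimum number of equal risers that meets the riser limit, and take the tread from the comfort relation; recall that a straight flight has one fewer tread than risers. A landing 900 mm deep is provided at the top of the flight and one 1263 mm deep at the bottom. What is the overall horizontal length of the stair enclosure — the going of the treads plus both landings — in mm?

2584 / 158 = 16.354 → round up to 17 risers.
Each riser is 2584/17 = 152 mm (≤ 158 mm).
From 2R + T = 645: T = 645 − 304 = 341 mm.
Going = (17 − 1) × 341 = 5456 mm.
Add landings: 5456 + 900 + 1263 = 7619 mm.

7619 mm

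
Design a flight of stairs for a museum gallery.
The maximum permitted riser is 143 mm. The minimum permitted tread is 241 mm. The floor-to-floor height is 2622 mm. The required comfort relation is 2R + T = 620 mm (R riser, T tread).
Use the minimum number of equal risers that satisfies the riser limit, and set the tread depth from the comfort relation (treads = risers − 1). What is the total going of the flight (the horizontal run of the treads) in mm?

6192 mm

2622 / 143 = 18.34, so 19 risers are needed.
Riser R = 2622 / 19 = 138 mm, within the 143 mm limit.
T = 620 − 2·138 = 344 mm, which satisfies the 241 mm minimum.
Going = (19 − 1) × 344 = 6192 mm.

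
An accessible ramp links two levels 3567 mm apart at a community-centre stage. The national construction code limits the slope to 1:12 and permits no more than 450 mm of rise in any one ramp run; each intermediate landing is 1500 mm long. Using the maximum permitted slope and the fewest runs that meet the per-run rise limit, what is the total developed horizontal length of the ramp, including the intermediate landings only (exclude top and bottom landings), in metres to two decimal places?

53.30 m

At most 450 each: 3567/450 = 7.93, giving 8 ramp runs. That means 7 intermediate landings.
Horizontal run for 3567 mm of rise at 1:12 is 3567 × 12 = 42804 mm.
7 intermediate landings contribute 7 × 1500 = 10500 mm.
Developed length = 42804 + 10500 = 53304 mm.
= 53.30 m.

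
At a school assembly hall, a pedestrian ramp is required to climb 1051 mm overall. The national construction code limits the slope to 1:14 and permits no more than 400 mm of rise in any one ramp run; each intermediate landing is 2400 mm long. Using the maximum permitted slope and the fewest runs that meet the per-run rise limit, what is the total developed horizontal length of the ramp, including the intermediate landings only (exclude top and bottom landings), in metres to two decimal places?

⌈1051/400⌉ = 3 ramp runs. That means 2 intermediate landings.
Horizontal run for 1051 mm of rise at 1:14 is 1051 × 14 = 14714 mm.
2 intermediate landings contribute 2 × 2400 = 4800 mm.
Total developed length = 14714 + 4800 = 19514 mm.
= 19.51 m.

19.51 m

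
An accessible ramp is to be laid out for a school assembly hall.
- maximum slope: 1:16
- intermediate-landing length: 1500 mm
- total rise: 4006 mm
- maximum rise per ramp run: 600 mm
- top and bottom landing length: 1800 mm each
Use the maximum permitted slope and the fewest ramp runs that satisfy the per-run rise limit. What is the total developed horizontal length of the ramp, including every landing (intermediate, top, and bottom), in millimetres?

76696 mm

4006 / 600 = 6.677 → round up to 7 ramp runs. That means 6 intermediate landings.
Horizontal run for 4006 mm of rise at 1:16 is 4006 × 16 = 64096 mm.
Intermediate landings: 6 × 1500 = 9000 mm.
Top and bottom landings: 2 × 1800 = 3600 mm.
Total = 64096 + 9000 + 3600 = 76696 mm.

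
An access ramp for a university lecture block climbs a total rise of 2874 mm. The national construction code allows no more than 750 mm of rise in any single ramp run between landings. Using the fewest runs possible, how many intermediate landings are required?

3 intermediate landings

⌈2874/750⌉ = 4 ramp runs.
4 runs are separated by 3 intermediate landings.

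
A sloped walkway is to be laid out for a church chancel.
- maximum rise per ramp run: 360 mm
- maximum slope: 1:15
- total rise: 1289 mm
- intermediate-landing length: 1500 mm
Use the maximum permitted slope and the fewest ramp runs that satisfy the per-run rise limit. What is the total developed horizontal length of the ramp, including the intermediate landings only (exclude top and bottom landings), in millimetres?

23835 mm

1289 / 360 = 3.58, so 4 ramp runs are needed. That means 3 intermediate landings.
Ramp run (horizontal) at 1:15: 1289 × 15 = 19335 mm.
3 intermediate landings contribute 3 × 1500 = 4500 mm.
Developed length = 19335 + 4500 = 23835 mm.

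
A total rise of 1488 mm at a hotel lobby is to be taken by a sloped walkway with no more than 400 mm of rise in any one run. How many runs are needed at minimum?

⌈1488/400⌉ = 4 ramp runs.

4 runs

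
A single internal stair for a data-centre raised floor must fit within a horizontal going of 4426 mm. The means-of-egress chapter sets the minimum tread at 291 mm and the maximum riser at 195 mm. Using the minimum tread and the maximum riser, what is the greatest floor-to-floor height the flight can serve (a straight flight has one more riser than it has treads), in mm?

Treads that fit: ⌊4426 / 291⌋ = 15.
Risers = treads + 1 = 16.
Maximum height = 16 × 195 = 3120 mm.

3120 mm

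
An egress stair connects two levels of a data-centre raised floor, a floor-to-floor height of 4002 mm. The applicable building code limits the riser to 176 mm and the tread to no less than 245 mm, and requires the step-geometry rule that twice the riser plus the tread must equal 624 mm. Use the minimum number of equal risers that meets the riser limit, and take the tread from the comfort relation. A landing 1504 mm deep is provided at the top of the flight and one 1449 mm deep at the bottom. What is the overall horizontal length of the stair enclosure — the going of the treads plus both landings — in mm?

4002 / 176 = 22.74, so 23 risers are needed.
Riser R = 4002 / 23 = 174 mm, within the 176 mm limit.
T = 624 − 2·174 = 276 mm, which satisfies the 245 mm minimum.
23 risers give 22 treads; going = 22 × 276 = 6072 mm.
Add landings: 6072 + 1504 + 1449 = 9025 mm.

9025 mm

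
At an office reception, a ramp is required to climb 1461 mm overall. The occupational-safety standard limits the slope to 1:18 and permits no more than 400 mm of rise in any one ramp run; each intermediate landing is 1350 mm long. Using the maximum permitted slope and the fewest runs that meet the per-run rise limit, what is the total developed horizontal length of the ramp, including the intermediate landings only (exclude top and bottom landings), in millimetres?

30348 mm

1461 / 400 = 3.652 → round up to 4 ramp runs. That means 3 intermediate landings.
Ramp run (horizontal) at 1:18: 1461 × 18 = 26298 mm.
Intermediate landings: 3 × 1350 = 4050 mm.
Developed length = 26298 + 4050 = 30348 mm.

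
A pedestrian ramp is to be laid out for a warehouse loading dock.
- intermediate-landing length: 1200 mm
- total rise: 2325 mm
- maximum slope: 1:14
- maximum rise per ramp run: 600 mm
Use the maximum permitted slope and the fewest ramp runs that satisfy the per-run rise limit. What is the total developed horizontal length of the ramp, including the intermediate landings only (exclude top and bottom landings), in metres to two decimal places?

2325 / 600 = 3.88, so 4 ramp runs are needed. That means 3 intermediate landings.
Ramp run (horizontal) at 1:14: 2325 × 14 = 32550 mm.
Intermediate landings: 3 × 1200 = 3600 mm.
Total developed length = 32550 + 3600 = 36150 mm.
= 36.15 m.

36.15 m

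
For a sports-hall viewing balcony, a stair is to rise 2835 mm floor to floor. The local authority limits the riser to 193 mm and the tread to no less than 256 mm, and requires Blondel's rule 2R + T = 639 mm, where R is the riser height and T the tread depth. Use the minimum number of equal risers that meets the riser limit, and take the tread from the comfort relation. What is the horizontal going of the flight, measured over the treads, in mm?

3654 mm

⌈2835/193⌉ = 15 risers.
Riser R = 2835 / 15 = 189 mm, within the 193 mm limit.
Tread T = 639 − 2 × 189 = 261 mm (≥ 256 mm).
15 risers give 14 treads; going = 14 × 261 = 3654 mm.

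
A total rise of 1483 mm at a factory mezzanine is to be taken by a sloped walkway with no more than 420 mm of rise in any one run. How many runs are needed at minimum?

At most 420 each: 1483/420 = 3.53, giving 4 ramp runs.

4 runs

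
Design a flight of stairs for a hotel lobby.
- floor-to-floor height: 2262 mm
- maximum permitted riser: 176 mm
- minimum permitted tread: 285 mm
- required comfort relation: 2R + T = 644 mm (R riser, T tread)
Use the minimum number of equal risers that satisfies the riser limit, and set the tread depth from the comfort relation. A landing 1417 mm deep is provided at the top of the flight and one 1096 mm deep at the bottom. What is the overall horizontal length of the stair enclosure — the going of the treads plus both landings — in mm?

6065 mm

2262 / 176 = 12.852 → round up to 13 risers.
Each riser is 2262/13 = 174 mm (≤ 176 mm).
T = 644 − 2·174 = 296 mm, which satisfies the 285 mm minimum.
Treads = 13 − 1 = 12; going = 12 × 296 = 3552 mm.
Enclosure = 3552 + 1417 + 1096 = 6065 mm.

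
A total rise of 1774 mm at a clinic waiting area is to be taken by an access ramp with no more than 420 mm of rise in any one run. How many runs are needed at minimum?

5 runs

⌈1774/420⌉ = 5 ramp runs.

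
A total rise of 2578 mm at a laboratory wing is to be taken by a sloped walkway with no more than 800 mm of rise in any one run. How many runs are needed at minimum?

4 runs

⌈2578/800⌉ = 4 ramp runs.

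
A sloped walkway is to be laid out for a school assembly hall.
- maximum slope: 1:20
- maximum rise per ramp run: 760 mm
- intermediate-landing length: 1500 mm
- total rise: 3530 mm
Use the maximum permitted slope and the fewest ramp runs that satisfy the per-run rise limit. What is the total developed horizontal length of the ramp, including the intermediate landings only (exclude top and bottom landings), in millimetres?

76600 mm

3530 / 760 = 4.64, so 5 ramp runs are needed. That means 4 intermediate landings.
Ramp run (horizontal) at 1:20: 3530 × 20 = 70600 mm.
4 intermediate landings contribute 4 × 1500 = 6000 mm.
Developed length = 70600 + 6000 = 76600 mm.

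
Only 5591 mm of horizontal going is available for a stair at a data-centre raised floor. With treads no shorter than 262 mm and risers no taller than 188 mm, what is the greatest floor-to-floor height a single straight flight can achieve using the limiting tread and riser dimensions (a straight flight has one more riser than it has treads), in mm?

Treads that fit: ⌊5591 / 262⌋ = 21.
Risers = treads + 1 = 22.
Maximum height = 22 × 188 = 4136 mm.

4136 mm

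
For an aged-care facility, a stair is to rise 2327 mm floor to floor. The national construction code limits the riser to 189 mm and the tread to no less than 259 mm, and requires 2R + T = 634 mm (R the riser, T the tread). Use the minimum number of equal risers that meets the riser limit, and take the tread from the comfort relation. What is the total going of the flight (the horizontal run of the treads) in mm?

2327 / 189 = 12.312 → round up to 13 risers.
Riser R = 2327 / 13 = 179 mm, within the 189 mm limit.
T = 634 − 2·179 = 276 mm, which satisfies the 259 mm minimum.
Treads = 13 − 1 = 12; going = 12 × 276 = 3312 mm.

3312 mm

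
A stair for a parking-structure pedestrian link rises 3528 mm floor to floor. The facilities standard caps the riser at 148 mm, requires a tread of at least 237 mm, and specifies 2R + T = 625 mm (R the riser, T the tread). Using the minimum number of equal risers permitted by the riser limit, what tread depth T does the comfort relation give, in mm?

3528 / 148 = 23.84, so 24 risers are needed.
Riser R = 3528 / 24 = 147 mm, within the 148 mm limit.
T = 625 − 2·147 = 331 mm, which satisfies the 237 mm minimum.

331 mm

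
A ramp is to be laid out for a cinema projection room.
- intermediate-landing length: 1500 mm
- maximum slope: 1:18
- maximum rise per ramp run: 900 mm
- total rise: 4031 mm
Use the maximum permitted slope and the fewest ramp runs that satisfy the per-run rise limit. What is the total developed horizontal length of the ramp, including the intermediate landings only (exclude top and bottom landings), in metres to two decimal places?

4031 / 900 = 4.48, so 5 ramp runs are needed. That means 4 intermediate landings.
Ramp run (horizontal) at 1:18: 4031 × 18 = 72558 mm.
Intermediate landings: 4 × 1500 = 6000 mm.
Developed length = 72558 + 6000 = 78558 mm.
= 78.56 m.

78.56 m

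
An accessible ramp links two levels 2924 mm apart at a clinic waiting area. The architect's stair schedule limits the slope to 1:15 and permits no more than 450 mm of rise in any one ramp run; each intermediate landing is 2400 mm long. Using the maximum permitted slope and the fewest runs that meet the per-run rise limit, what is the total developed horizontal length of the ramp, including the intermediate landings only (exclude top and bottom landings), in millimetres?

At most 450 each: 2924/450 = 6.50, giving 7 ramp runs. That means 6 intermediate landings.
Ramp run (horizontal) at 1:15: 2924 × 15 = 43860 mm.
6 intermediate landings contribute 6 × 2400 = 14400 mm.
Developed length = 43860 + 14400 = 58260 mm.

58260 mm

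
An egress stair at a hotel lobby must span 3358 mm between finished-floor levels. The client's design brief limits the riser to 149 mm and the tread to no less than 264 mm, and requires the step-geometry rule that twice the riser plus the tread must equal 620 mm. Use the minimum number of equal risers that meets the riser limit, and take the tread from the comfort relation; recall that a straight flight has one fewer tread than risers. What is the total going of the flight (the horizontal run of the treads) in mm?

⌈3358/149⌉ = 23 risers.
Riser R = 3358 / 23 = 146 mm, within the 149 mm limit.
Tread T = 620 − 2 × 146 = 328 mm (≥ 264 mm).
Treads = 23 − 1 = 22; going = 22 × 328 = 7216 mm.

7216 mm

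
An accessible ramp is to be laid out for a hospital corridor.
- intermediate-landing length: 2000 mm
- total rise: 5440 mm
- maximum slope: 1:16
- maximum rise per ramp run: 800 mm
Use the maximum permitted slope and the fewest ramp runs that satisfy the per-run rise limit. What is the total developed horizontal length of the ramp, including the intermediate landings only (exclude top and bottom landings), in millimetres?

5440 / 800 = 6.80, so 7 ramp runs are needed. That means 6 intermediate landings.
Ramp run (horizontal) at 1:16: 5440 × 16 = 87040 mm.
6 intermediate landings contribute 6 × 2000 = 12000 mm.
Total developed length = 87040 + 12000 = 99040 mm.

99040 mm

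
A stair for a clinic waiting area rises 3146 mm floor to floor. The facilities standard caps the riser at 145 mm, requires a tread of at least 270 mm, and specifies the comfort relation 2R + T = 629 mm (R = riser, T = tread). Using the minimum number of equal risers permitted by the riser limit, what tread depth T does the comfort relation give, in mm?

343 mm

At most 145 each: 3146/145 = 21.70, giving 22 risers.
R = 3146 ÷ 22 = 143 mm.
From 2R + T = 629: T = 629 − 286 = 343 mm.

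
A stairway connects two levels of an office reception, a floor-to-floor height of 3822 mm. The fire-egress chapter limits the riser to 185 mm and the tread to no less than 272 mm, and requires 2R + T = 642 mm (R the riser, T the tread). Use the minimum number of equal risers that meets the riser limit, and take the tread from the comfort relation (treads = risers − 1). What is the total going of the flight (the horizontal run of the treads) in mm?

5560 mm

⌈3822/185⌉ = 21 risers.
R = 3822 ÷ 21 = 182 mm.
T = 642 − 2·182 = 278 mm, which satisfies the 272 mm minimum.
Treads = 21 − 1 = 20; going = 20 × 278 = 5560 mm.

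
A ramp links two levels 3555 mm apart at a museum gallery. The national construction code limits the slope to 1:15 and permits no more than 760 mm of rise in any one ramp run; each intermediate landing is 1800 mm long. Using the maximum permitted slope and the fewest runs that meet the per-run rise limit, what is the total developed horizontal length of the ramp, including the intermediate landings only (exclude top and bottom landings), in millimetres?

60525 mm

3555 / 760 = 4.68, so 5 ramp runs are needed. That means 4 intermediate landings.
Ramp run (horizontal) at 1:15: 3555 × 15 = 53325 mm.
4 intermediate landings contribute 4 × 1800 = 7200 mm.
Total developed length = 53325 + 7200 = 60525 mm.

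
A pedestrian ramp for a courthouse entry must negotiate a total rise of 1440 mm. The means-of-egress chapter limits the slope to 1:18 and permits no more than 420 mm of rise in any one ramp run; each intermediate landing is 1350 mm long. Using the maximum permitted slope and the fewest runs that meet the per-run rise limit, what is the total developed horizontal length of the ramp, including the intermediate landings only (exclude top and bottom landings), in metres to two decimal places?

29.97 m

1440 / 420 = 3.43, so 4 ramp runs are needed. That means 3 intermediate landings.
Ramp run (horizontal) at 1:18: 1440 × 18 = 25920 mm.
Intermediate landings: 3 × 1350 = 4050 mm.
Total developed length = 25920 + 4050 = 29970 mm.
= 29.97 m.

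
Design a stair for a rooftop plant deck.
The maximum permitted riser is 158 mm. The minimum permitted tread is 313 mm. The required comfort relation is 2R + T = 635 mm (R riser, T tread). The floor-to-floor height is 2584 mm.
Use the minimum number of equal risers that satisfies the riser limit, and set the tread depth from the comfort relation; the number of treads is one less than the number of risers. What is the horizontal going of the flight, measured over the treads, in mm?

5296 mm

⌈2584/158⌉ = 17 risers.
Each riser is 2584/17 = 152 mm (≤ 158 mm).
From 2R + T = 635: T = 635 − 304 = 331 mm.
Treads = 17 − 1 = 16; going = 16 × 331 = 5296 mm.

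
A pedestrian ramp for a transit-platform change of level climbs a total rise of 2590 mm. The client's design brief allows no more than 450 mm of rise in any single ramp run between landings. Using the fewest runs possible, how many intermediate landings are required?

5 intermediate landings

⌈2590/450⌉ = 6 ramp runs.
6 runs are separated by 5 intermediate landings.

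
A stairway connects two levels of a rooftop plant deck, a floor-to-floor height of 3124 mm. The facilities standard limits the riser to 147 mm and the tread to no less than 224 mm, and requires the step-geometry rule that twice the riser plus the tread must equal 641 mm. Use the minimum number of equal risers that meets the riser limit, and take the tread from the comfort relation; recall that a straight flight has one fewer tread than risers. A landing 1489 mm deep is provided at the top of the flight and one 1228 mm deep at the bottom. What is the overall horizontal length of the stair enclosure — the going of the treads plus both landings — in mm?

10214 mm

3124 / 147 = 21.252 → round up to 22 risers.
Riser R = 3124 / 22 = 142 mm, within the 147 mm limit.
T = 641 − 2·142 = 357 mm, which satisfies the 224 mm minimum.
Going = (22 − 1) × 357 = 7497 mm.
Enclosure = 7497 + 1489 + 1228 = 10214 mm.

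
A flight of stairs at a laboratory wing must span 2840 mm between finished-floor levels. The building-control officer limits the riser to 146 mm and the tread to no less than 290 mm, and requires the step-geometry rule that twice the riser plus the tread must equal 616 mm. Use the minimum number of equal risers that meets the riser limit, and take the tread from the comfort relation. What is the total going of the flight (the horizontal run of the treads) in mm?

6308 mm

⌈2840/146⌉ = 20 risers.
Each riser is 2840/20 = 142 mm (≤ 146 mm).
T = 616 − 2·142 = 332 mm, which satisfies the 290 mm minimum.
Treads = 20 − 1 = 19; going = 19 × 332 = 6308 mm.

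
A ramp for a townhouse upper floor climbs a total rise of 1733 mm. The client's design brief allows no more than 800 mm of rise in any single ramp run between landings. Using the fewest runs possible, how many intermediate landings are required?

2 intermediate landings

1733 / 800 = 2.17, so 3 ramp runs are needed.
3 runs are separated by 2 intermediate landings.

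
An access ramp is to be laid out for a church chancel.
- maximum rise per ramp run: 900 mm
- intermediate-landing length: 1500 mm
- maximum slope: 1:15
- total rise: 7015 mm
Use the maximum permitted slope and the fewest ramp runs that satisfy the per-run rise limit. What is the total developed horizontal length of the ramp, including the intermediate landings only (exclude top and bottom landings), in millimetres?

115725 mm

7015 / 900 = 7.79, so 8 ramp runs are needed. That means 7 intermediate landings.
Horizontal run for 7015 mm of rise at 1:15 is 7015 × 15 = 105225 mm.
Intermediate landings: 7 × 1500 = 10500 mm.
Total developed length = 105225 + 10500 = 115725 mm.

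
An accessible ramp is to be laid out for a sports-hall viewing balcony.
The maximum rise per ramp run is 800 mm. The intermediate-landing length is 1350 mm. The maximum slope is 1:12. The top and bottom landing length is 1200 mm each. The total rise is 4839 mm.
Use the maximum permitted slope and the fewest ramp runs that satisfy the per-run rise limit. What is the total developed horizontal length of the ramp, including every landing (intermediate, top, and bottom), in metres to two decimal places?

68.57 m

4839 / 800 = 6.049 → round up to 7 ramp runs. That means 6 intermediate landings.
Ramp run (horizontal) at 1:12: 4839 × 12 = 58068 mm.
Intermediate landings: 6 × 1350 = 8100 mm.
Top and bottom landings: 2 × 1200 = 2400 mm.
Total = 58068 + 8100 + 2400 = 68568 mm.
= 68.57 m.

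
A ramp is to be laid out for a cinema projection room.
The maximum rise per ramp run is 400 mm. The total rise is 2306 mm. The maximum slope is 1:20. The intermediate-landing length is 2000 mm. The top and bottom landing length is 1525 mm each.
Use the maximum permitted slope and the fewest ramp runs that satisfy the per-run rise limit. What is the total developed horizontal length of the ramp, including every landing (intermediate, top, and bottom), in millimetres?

59170 mm

⌈2306/400⌉ = 6 ramp runs. That means 5 intermediate landings.
Horizontal run for 2306 mm of rise at 1:20 is 2306 × 20 = 46120 mm.
Intermediate landings: 5 × 2000 = 10000 mm.
Top and bottom landings: 2 × 1525 = 3050 mm.
Total = 46120 + 10000 + 3050 = 59170 mm.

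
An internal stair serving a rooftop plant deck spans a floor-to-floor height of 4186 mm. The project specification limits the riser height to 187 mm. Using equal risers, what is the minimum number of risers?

23 risers

At most 187 each: 4186/187 = 22.39, giving 23 risers.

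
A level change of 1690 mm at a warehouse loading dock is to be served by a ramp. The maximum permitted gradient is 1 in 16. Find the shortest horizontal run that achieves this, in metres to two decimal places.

At 1:16 the run is 16 × 1690 = 27040 mm.
27040 mm = 27.04 m.

27.04 m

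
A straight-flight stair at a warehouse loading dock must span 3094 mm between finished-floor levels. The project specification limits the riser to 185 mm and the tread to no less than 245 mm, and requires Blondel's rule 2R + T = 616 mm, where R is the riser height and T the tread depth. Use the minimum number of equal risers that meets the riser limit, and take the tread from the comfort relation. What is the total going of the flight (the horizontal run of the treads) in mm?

3094 / 185 = 16.72, so 17 risers are needed.
R = 3094 ÷ 17 = 182 mm.
From 2R + T = 616: T = 616 − 364 = 252 mm.
Treads = 17 − 1 = 16; going = 16 × 252 = 4032 mm.

4032 mm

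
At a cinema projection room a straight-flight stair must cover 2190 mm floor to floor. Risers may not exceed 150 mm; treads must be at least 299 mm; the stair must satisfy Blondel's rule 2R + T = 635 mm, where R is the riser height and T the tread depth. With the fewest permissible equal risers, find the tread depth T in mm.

⌈2190/150⌉ = 15 risers.
R = 2190 ÷ 15 = 146 mm.
T = 635 − 2·146 = 343 mm, which satisfies the 299 mm minimum.

343 mm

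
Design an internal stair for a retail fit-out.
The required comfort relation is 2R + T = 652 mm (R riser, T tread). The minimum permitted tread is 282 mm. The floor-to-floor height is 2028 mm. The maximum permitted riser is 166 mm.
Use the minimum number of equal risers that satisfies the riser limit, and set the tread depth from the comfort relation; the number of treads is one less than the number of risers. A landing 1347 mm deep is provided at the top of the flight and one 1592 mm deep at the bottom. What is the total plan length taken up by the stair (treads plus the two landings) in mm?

7019 mm

At most 166 each: 2028/166 = 12.22, giving 13 risers.
Riser R = 2028 / 13 = 156 mm, within the 166 mm limit.
T = 652 − 2·156 = 340 mm, which satisfies the 282 mm minimum.
13 risers give 12 treads; going = 12 × 340 = 4080 mm.
Enclosure = 4080 + 1347 + 1592 = 7019 mm.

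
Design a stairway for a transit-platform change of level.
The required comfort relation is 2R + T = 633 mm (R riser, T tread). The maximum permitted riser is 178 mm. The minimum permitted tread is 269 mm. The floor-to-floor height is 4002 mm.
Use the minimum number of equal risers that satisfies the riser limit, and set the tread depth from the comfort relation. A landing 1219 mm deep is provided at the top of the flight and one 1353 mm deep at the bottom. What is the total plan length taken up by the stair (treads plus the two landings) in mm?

8842 mm

At most 178 each: 4002/178 = 22.48, giving 23 risers.
Each riser is 4002/23 = 174 mm (≤ 178 mm).
Tread T = 633 − 2 × 174 = 285 mm (≥ 269 mm).
Going = (23 − 1) × 285 = 6270 mm.
Add landings: 6270 + 1219 + 1353 = 8842 mm.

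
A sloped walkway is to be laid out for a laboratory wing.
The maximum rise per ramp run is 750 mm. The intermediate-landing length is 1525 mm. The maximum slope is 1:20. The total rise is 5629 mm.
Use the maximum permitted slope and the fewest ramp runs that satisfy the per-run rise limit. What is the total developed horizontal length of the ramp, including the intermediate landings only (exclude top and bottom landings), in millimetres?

123255 mm

5629 / 750 = 7.505 → round up to 8 ramp runs. That means 7 intermediate landings.
Horizontal run for 5629 mm of rise at 1:20 is 5629 × 20 = 112580 mm.
7 intermediate landings contribute 7 × 1525 = 10675 mm.
Developed length = 112580 + 10675 = 123255 mm.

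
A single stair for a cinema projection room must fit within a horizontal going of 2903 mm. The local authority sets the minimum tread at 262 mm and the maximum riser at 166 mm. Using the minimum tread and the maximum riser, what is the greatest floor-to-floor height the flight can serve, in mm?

1992 mm

2903 / 262 = 11.08, so 11 treads fit.
Risers = treads + 1 = 12.
Maximum height = 12 × 166 = 1992 mm.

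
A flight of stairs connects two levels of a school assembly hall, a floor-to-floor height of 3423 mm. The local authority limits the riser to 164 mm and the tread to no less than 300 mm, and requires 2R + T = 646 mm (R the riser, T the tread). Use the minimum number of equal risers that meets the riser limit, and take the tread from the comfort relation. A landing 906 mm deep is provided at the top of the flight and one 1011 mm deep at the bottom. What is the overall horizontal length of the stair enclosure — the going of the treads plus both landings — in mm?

3423 / 164 = 20.872 → round up to 21 risers.
R = 3423 ÷ 21 = 163 mm.
From 2R + T = 646: T = 646 − 326 = 320 mm.
Going = (21 − 1) × 320 = 6400 mm.
Enclosure = 6400 + 906 + 1011 = 8317 mm.

8317 mm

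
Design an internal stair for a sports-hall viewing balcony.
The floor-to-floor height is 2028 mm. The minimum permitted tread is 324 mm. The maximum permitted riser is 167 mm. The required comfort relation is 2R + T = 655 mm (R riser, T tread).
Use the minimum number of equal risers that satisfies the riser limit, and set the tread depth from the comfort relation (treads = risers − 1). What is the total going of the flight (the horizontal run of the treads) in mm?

4116 mm

⌈2028/167⌉ = 13 risers.
R = 2028 ÷ 13 = 156 mm.
Tread T = 655 − 2 × 156 = 343 mm (≥ 324 mm).
Treads = 13 − 1 = 12; going = 12 × 343 = 4116 mm.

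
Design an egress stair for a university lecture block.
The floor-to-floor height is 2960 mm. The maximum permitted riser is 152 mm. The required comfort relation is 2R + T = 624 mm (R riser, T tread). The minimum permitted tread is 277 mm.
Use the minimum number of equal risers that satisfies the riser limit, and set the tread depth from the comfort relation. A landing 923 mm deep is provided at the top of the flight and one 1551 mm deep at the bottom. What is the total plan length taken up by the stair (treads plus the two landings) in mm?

8706 mm

2960 / 152 = 19.47, so 20 risers are needed.
R = 2960 ÷ 20 = 148 mm.
T = 624 − 2·148 = 328 mm, which satisfies the 277 mm minimum.
20 risers give 19 treads; going = 19 × 328 = 6232 mm.
Enclosure = 6232 + 923 + 1551 = 8706 mm.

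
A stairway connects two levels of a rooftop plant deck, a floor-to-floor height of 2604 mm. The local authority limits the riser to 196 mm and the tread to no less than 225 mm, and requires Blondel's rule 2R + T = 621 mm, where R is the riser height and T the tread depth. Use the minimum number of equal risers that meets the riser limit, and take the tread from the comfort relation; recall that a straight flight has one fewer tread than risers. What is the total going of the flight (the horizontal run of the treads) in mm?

3237 mm

⌈2604/196⌉ = 14 risers.
R = 2604 ÷ 14 = 186 mm.
T = 621 − 2·186 = 249 mm, which satisfies the 225 mm minimum.
Treads = 14 − 1 = 13; going = 13 × 249 = 3237 mm.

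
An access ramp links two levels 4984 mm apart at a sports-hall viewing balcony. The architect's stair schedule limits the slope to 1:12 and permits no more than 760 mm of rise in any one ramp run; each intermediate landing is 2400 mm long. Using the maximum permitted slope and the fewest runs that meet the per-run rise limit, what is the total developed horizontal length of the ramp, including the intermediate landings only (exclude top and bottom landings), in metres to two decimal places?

4984 / 760 = 6.56, so 7 ramp runs are needed. That means 6 intermediate landings.
Horizontal run for 4984 mm of rise at 1:12 is 4984 × 12 = 59808 mm.
Intermediate landings: 6 × 2400 = 14400 mm.
Developed length = 59808 + 14400 = 74208 mm.
= 74.21 m.

74.21 m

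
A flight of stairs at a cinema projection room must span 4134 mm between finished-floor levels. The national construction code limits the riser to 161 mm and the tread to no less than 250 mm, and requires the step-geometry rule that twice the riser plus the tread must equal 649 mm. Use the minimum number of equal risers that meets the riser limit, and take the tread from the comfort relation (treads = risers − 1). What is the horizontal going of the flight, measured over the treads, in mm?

⌈4134/161⌉ = 26 risers.
Riser R = 4134 / 26 = 159 mm, within the 161 mm limit.
Tread T = 649 − 2 × 159 = 331 mm (≥ 250 mm).
26 risers give 25 treads; going = 25 × 331 = 8275 mm.

8275 mm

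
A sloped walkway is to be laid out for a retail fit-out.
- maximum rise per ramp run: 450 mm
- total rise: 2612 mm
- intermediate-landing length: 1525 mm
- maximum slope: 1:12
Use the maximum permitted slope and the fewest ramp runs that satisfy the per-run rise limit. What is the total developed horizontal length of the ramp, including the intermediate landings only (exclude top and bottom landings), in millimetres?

38969 mm

⌈2612/450⌉ = 6 ramp runs. That means 5 intermediate landings.
Horizontal run for 2612 mm of rise at 1:12 is 2612 × 12 = 31344 mm.
Intermediate landings: 5 × 1525 = 7625 mm.
Total developed length = 31344 + 7625 = 38969 mm.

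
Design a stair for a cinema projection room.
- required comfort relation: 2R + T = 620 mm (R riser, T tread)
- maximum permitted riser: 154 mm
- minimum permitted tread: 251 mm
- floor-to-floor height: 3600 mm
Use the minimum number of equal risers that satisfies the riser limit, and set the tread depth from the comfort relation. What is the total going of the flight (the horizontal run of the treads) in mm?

At most 154 each: 3600/154 = 23.38, giving 24 risers.
Each riser is 3600/24 = 150 mm (≤ 154 mm).
T = 620 − 2·150 = 320 mm, which satisfies the 251 mm minimum.
24 risers give 23 treads; going = 23 × 320 = 7360 mm.

7360 mm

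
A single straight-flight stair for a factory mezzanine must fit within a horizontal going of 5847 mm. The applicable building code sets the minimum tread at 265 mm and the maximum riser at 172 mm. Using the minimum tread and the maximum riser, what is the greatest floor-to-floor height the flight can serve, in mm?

3956 mm

Treads that fit: ⌊5847 / 265⌋ = 22.
Risers = treads + 1 = 23.
Maximum height = 23 × 172 = 3956 mm.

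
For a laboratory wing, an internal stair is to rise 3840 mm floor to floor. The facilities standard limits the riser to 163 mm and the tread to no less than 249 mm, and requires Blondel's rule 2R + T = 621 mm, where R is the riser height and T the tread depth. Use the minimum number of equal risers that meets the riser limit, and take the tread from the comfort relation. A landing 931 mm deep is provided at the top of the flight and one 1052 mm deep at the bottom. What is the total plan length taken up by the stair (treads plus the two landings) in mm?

⌈3840/163⌉ = 24 risers.
Riser R = 3840 / 24 = 160 mm, within the 163 mm limit.
From 2R + T = 621: T = 621 − 320 = 301 mm.
Going = (24 − 1) × 301 = 6923 mm.
Add landings: 6923 + 931 + 1052 = 8906 mm.

8906 mm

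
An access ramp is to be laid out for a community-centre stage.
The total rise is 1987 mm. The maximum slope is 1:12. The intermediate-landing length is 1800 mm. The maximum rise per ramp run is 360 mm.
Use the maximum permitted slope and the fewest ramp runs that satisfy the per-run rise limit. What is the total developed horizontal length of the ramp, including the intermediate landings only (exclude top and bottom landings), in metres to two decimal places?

32.84 m

⌈1987/360⌉ = 6 ramp runs. That means 5 intermediate landings.
Horizontal run for 1987 mm of rise at 1:12 is 1987 × 12 = 23844 mm.
5 intermediate landings contribute 5 × 1800 = 9000 mm.
Total developed length = 23844 + 9000 = 32844 mm.
= 32.84 m.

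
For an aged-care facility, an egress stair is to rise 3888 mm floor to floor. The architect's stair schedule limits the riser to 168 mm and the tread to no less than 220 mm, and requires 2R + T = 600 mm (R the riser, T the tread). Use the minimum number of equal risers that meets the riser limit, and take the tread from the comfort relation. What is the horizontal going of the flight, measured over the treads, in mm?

6348 mm

3888 / 168 = 23.143 → round up to 24 risers.
Riser R = 3888 / 24 = 162 mm, within the 168 mm limit.
From 2R + T = 600: T = 600 − 324 = 276 mm.
Treads = 24 − 1 = 23; going = 23 × 276 = 6348 mm.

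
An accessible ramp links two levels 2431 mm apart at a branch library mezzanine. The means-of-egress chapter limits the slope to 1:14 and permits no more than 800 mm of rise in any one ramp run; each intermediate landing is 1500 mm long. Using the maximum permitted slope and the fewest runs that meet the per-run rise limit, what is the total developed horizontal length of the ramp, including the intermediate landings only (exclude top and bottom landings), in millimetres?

38534 mm

2431 / 800 = 3.039 → round up to 4 ramp runs. That means 3 intermediate landings.
Ramp run (horizontal) at 1:14: 2431 × 14 = 34034 mm.
Intermediate landings: 3 × 1500 = 4500 mm.
Developed length = 34034 + 4500 = 38534 mm.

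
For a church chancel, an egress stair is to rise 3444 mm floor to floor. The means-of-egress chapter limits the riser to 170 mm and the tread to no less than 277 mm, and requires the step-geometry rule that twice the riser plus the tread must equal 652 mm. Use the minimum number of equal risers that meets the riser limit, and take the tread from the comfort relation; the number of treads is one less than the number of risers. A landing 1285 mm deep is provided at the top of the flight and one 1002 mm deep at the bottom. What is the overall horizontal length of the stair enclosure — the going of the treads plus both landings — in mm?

8767 mm

At most 170 each: 3444/170 = 20.26, giving 21 risers.
R = 3444 ÷ 21 = 164 mm.
T = 652 − 2·164 = 324 mm, which satisfies the 277 mm minimum.
Treads = 21 − 1 = 20; going = 20 × 324 = 6480 mm.
Add landings: 6480 + 1285 + 1002 = 8767 mm.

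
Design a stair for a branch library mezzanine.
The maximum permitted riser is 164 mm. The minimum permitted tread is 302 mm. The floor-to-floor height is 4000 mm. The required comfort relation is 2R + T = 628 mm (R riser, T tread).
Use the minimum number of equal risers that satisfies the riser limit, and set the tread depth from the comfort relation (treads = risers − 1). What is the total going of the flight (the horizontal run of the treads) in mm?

4000 / 164 = 24.39, so 25 risers are needed.
R = 4000 ÷ 25 = 160 mm.
From 2R + T = 628: T = 628 − 320 = 308 mm.
Going = (25 − 1) × 308 = 7392 mm.

7392 mm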